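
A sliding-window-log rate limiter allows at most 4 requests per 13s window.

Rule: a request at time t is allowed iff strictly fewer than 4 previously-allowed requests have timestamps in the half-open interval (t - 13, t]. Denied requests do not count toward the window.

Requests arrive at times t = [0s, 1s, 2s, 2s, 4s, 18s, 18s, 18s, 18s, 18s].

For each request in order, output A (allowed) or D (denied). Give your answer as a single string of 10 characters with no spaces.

Tracking allowed requests in the window:
  req#1 t=0s: ALLOW
  req#2 t=1s: ALLOW
  req#3 t=2s: ALLOW
  req#4 t=2s: ALLOW
  req#5 t=4s: DENY
  req#6 t=18s: ALLOW
  req#7 t=18s: ALLOW
  req#8 t=18s: ALLOW
  req#9 t=18s: ALLOW
  req#10 t=18s: DENY

Answer: AAAADAAAAD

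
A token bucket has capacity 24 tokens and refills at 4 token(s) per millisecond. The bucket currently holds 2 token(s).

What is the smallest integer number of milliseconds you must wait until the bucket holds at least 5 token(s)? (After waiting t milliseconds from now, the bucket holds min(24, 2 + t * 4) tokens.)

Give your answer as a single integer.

Answer: 1

Derivation:
Need 2 + t * 4 >= 5, so t >= 3/4.
Smallest integer t = ceil(3/4) = 1.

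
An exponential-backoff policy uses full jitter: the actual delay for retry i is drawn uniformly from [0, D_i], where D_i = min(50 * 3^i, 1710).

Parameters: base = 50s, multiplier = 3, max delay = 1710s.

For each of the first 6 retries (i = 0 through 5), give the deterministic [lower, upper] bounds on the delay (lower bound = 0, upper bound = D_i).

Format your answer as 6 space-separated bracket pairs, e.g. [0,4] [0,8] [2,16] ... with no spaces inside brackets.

Computing bounds per retry:
  i=0: D_i=min(50*3^0,1710)=50, bounds=[0,50]
  i=1: D_i=min(50*3^1,1710)=150, bounds=[0,150]
  i=2: D_i=min(50*3^2,1710)=450, bounds=[0,450]
  i=3: D_i=min(50*3^3,1710)=1350, bounds=[0,1350]
  i=4: D_i=min(50*3^4,1710)=1710, bounds=[0,1710]
  i=5: D_i=min(50*3^5,1710)=1710, bounds=[0,1710]

Answer: [0,50] [0,150] [0,450] [0,1350] [0,1710] [0,1710]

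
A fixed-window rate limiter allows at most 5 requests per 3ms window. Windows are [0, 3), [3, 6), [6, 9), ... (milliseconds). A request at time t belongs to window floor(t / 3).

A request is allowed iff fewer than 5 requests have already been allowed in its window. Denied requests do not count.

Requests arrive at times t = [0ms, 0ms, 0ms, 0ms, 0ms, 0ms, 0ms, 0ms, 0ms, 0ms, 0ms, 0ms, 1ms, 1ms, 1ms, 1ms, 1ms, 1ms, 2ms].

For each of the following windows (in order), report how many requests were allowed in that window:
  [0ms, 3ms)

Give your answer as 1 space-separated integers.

Processing requests:
  req#1 t=0ms (window 0): ALLOW
  req#2 t=0ms (window 0): ALLOW
  req#3 t=0ms (window 0): ALLOW
  req#4 t=0ms (window 0): ALLOW
  req#5 t=0ms (window 0): ALLOW
  req#6 t=0ms (window 0): DENY
  req#7 t=0ms (window 0): DENY
  req#8 t=0ms (window 0): DENY
  req#9 t=0ms (window 0): DENY
  req#10 t=0ms (window 0): DENY
  req#11 t=0ms (window 0): DENY
  req#12 t=0ms (window 0): DENY
  req#13 t=1ms (window 0): DENY
  req#14 t=1ms (window 0): DENY
  req#15 t=1ms (window 0): DENY
  req#16 t=1ms (window 0): DENY
  req#17 t=1ms (window 0): DENY
  req#18 t=1ms (window 0): DENY
  req#19 t=2ms (window 0): DENY

Allowed counts by window: 5

Answer: 5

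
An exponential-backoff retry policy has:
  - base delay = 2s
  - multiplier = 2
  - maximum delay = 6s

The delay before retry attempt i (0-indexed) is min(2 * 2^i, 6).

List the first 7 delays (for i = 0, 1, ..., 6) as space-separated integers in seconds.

Computing each delay:
  i=0: min(2*2^0, 6) = 2
  i=1: min(2*2^1, 6) = 4
  i=2: min(2*2^2, 6) = 6
  i=3: min(2*2^3, 6) = 6
  i=4: min(2*2^4, 6) = 6
  i=5: min(2*2^5, 6) = 6
  i=6: min(2*2^6, 6) = 6

Answer: 2 4 6 6 6 6 6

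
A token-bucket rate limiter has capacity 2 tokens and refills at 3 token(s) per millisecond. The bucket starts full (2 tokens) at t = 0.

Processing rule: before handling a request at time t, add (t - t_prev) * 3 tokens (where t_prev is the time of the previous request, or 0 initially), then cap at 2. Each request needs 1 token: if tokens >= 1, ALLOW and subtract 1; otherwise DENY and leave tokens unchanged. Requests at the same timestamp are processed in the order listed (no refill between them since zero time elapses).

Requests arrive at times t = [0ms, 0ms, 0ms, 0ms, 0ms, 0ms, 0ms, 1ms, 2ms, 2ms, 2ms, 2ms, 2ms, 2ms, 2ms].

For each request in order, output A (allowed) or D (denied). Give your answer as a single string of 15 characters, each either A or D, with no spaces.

Simulating step by step:
  req#1 t=0ms: ALLOW
  req#2 t=0ms: ALLOW
  req#3 t=0ms: DENY
  req#4 t=0ms: DENY
  req#5 t=0ms: DENY
  req#6 t=0ms: DENY
  req#7 t=0ms: DENY
  req#8 t=1ms: ALLOW
  req#9 t=2ms: ALLOW
  req#10 t=2ms: ALLOW
  req#11 t=2ms: DENY
  req#12 t=2ms: DENY
  req#13 t=2ms: DENY
  req#14 t=2ms: DENY
  req#15 t=2ms: DENY

Answer: AADDDDDAAADDDDD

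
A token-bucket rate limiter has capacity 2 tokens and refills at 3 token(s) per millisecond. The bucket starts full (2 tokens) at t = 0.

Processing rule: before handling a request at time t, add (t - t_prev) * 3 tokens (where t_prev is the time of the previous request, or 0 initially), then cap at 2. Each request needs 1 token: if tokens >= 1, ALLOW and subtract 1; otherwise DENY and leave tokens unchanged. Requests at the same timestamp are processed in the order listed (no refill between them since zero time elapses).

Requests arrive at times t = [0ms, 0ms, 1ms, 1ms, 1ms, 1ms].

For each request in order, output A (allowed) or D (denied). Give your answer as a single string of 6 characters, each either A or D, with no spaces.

Answer: AAAADD

Derivation:
Simulating step by step:
  req#1 t=0ms: ALLOW
  req#2 t=0ms: ALLOW
  req#3 t=1ms: ALLOW
  req#4 t=1ms: ALLOW
  req#5 t=1ms: DENY
  req#6 t=1ms: DENY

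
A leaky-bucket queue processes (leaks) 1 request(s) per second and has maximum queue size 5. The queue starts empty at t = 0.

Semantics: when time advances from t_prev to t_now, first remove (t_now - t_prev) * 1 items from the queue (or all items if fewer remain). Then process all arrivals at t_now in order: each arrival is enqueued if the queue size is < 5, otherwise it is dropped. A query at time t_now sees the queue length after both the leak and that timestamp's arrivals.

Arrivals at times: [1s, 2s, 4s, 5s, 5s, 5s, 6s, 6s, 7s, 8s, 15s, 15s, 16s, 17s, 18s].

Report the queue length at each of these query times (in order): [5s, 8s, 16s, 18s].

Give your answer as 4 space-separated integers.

Answer: 3 4 2 2

Derivation:
Queue lengths at query times:
  query t=5s: backlog = 3
  query t=8s: backlog = 4
  query t=16s: backlog = 2
  query t=18s: backlog = 2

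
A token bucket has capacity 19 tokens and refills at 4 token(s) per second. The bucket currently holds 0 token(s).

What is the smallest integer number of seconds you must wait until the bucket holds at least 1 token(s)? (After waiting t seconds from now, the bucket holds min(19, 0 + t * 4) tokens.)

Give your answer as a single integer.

Answer: 1

Derivation:
Need 0 + t * 4 >= 1, so t >= 1/4.
Smallest integer t = ceil(1/4) = 1.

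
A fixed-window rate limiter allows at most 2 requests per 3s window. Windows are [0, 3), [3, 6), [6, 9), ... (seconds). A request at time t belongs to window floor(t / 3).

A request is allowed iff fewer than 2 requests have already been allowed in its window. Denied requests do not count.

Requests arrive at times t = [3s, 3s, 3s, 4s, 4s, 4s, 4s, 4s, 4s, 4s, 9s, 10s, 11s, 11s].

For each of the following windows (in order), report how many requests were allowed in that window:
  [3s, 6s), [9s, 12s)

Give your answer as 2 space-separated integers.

Answer: 2 2

Derivation:
Processing requests:
  req#1 t=3s (window 1): ALLOW
  req#2 t=3s (window 1): ALLOW
  req#3 t=3s (window 1): DENY
  req#4 t=4s (window 1): DENY
  req#5 t=4s (window 1): DENY
  req#6 t=4s (window 1): DENY
  req#7 t=4s (window 1): DENY
  req#8 t=4s (window 1): DENY
  req#9 t=4s (window 1): DENY
  req#10 t=4s (window 1): DENY
  req#11 t=9s (window 3): ALLOW
  req#12 t=10s (window 3): ALLOW
  req#13 t=11s (window 3): DENY
  req#14 t=11s (window 3): DENY

Allowed counts by window: 2 2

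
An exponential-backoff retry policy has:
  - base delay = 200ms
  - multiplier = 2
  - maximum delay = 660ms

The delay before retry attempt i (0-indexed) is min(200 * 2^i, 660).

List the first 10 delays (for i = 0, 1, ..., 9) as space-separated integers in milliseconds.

Answer: 200 400 660 660 660 660 660 660 660 660

Derivation:
Computing each delay:
  i=0: min(200*2^0, 660) = 200
  i=1: min(200*2^1, 660) = 400
  i=2: min(200*2^2, 660) = 660
  i=3: min(200*2^3, 660) = 660
  i=4: min(200*2^4, 660) = 660
  i=5: min(200*2^5, 660) = 660
  i=6: min(200*2^6, 660) = 660
  i=7: min(200*2^7, 660) = 660
  i=8: min(200*2^8, 660) = 660
  i=9: min(200*2^9, 660) = 660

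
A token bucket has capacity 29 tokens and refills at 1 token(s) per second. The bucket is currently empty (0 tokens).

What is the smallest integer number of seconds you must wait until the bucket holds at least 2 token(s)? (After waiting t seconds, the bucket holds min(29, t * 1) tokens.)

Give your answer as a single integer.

Need t * 1 >= 2, so t >= 2/1.
Smallest integer t = ceil(2/1) = 2.

Answer: 2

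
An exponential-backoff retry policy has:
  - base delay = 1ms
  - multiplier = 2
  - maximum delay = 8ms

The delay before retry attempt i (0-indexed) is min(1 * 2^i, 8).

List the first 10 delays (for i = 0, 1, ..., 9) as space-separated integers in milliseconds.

Computing each delay:
  i=0: min(1*2^0, 8) = 1
  i=1: min(1*2^1, 8) = 2
  i=2: min(1*2^2, 8) = 4
  i=3: min(1*2^3, 8) = 8
  i=4: min(1*2^4, 8) = 8
  i=5: min(1*2^5, 8) = 8
  i=6: min(1*2^6, 8) = 8
  i=7: min(1*2^7, 8) = 8
  i=8: min(1*2^8, 8) = 8
  i=9: min(1*2^9, 8) = 8

Answer: 1 2 4 8 8 8 8 8 8 8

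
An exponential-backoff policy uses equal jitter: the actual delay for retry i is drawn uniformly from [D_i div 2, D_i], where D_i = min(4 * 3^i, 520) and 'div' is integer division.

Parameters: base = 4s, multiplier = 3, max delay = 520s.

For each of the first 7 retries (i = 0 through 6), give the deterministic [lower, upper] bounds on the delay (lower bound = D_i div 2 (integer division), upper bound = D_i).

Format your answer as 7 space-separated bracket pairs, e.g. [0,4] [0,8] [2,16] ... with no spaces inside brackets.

Computing bounds per retry:
  i=0: D_i=min(4*3^0,520)=4, bounds=[2,4]
  i=1: D_i=min(4*3^1,520)=12, bounds=[6,12]
  i=2: D_i=min(4*3^2,520)=36, bounds=[18,36]
  i=3: D_i=min(4*3^3,520)=108, bounds=[54,108]
  i=4: D_i=min(4*3^4,520)=324, bounds=[162,324]
  i=5: D_i=min(4*3^5,520)=520, bounds=[260,520]
  i=6: D_i=min(4*3^6,520)=520, bounds=[260,520]

Answer: [2,4] [6,12] [18,36] [54,108] [162,324] [260,520] [260,520]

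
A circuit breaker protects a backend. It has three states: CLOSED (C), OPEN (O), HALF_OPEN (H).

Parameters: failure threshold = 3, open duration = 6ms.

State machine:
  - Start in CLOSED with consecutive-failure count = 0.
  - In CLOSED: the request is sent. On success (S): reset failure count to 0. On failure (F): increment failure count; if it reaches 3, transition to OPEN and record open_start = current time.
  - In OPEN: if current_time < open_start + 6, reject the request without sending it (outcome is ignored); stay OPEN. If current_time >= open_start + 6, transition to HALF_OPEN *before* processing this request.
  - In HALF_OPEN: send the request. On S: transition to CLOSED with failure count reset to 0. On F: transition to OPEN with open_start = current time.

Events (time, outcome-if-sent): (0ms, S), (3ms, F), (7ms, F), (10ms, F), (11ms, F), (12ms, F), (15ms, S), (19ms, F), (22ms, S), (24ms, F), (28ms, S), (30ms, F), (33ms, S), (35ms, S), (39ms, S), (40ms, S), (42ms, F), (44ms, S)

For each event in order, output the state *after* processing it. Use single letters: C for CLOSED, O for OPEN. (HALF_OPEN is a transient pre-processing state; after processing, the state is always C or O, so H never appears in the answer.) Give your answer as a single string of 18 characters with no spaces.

Answer: CCCOOOOOOOCCCCCCCC

Derivation:
State after each event:
  event#1 t=0ms outcome=S: state=CLOSED
  event#2 t=3ms outcome=F: state=CLOSED
  event#3 t=7ms outcome=F: state=CLOSED
  event#4 t=10ms outcome=F: state=OPEN
  event#5 t=11ms outcome=F: state=OPEN
  event#6 t=12ms outcome=F: state=OPEN
  event#7 t=15ms outcome=S: state=OPEN
  event#8 t=19ms outcome=F: state=OPEN
  event#9 t=22ms outcome=S: state=OPEN
  event#10 t=24ms outcome=F: state=OPEN
  event#11 t=28ms outcome=S: state=CLOSED
  event#12 t=30ms outcome=F: state=CLOSED
  event#13 t=33ms outcome=S: state=CLOSED
  event#14 t=35ms outcome=S: state=CLOSED
  event#15 t=39ms outcome=S: state=CLOSED
  event#16 t=40ms outcome=S: state=CLOSED
  event#17 t=42ms outcome=F: state=CLOSED
  event#18 t=44ms outcome=S: state=CLOSED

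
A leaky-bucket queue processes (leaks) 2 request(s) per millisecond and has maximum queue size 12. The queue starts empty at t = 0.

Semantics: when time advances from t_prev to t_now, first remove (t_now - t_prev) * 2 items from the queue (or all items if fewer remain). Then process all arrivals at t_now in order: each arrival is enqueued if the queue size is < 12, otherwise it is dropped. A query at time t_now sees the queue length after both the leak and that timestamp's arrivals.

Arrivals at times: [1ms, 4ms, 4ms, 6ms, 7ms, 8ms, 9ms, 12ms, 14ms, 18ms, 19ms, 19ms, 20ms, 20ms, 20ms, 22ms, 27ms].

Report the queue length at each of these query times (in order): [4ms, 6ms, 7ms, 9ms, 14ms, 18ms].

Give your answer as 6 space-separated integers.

Answer: 2 1 1 1 1 1

Derivation:
Queue lengths at query times:
  query t=4ms: backlog = 2
  query t=6ms: backlog = 1
  query t=7ms: backlog = 1
  query t=9ms: backlog = 1
  query t=14ms: backlog = 1
  query t=18ms: backlog = 1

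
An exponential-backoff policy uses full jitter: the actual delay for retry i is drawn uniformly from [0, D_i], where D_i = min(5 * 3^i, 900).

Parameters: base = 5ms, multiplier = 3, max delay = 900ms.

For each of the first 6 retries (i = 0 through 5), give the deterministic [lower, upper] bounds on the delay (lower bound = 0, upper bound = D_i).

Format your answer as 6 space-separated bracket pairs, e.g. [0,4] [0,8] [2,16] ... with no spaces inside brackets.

Computing bounds per retry:
  i=0: D_i=min(5*3^0,900)=5, bounds=[0,5]
  i=1: D_i=min(5*3^1,900)=15, bounds=[0,15]
  i=2: D_i=min(5*3^2,900)=45, bounds=[0,45]
  i=3: D_i=min(5*3^3,900)=135, bounds=[0,135]
  i=4: D_i=min(5*3^4,900)=405, bounds=[0,405]
  i=5: D_i=min(5*3^5,900)=900, bounds=[0,900]

Answer: [0,5] [0,15] [0,45] [0,135] [0,405] [0,900]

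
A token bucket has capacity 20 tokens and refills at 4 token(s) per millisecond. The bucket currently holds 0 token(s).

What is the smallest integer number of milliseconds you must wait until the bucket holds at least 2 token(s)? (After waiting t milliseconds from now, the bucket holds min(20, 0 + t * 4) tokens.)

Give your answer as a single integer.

Answer: 1

Derivation:
Need 0 + t * 4 >= 2, so t >= 2/4.
Smallest integer t = ceil(2/4) = 1.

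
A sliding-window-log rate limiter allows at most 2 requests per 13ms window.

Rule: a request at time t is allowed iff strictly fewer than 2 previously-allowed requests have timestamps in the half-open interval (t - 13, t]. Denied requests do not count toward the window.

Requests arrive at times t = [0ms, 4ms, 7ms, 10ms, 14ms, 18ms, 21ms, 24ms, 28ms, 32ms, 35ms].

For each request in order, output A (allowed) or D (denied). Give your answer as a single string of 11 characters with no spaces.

Answer: AADDAADDAAD

Derivation:
Tracking allowed requests in the window:
  req#1 t=0ms: ALLOW
  req#2 t=4ms: ALLOW
  req#3 t=7ms: DENY
  req#4 t=10ms: DENY
  req#5 t=14ms: ALLOW
  req#6 t=18ms: ALLOW
  req#7 t=21ms: DENY
  req#8 t=24ms: DENY
  req#9 t=28ms: ALLOW
  req#10 t=32ms: ALLOW
  req#11 t=35ms: DENY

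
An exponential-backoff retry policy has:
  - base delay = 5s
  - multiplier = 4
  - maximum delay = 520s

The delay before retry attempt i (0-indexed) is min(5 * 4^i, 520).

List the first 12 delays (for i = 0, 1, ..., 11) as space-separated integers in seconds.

Computing each delay:
  i=0: min(5*4^0, 520) = 5
  i=1: min(5*4^1, 520) = 20
  i=2: min(5*4^2, 520) = 80
  i=3: min(5*4^3, 520) = 320
  i=4: min(5*4^4, 520) = 520
  i=5: min(5*4^5, 520) = 520
  i=6: min(5*4^6, 520) = 520
  i=7: min(5*4^7, 520) = 520
  i=8: min(5*4^8, 520) = 520
  i=9: min(5*4^9, 520) = 520
  i=10: min(5*4^10, 520) = 520
  i=11: min(5*4^11, 520) = 520

Answer: 5 20 80 320 520 520 520 520 520 520 520 520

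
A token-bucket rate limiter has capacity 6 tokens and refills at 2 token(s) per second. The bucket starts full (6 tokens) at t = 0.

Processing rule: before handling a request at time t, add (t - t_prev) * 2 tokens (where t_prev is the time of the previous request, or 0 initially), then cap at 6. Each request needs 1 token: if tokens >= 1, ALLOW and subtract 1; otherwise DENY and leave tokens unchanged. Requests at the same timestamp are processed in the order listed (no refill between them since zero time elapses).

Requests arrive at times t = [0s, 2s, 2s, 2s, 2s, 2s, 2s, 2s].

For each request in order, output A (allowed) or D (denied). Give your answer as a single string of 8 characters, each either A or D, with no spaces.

Answer: AAAAAAAD

Derivation:
Simulating step by step:
  req#1 t=0s: ALLOW
  req#2 t=2s: ALLOW
  req#3 t=2s: ALLOW
  req#4 t=2s: ALLOW
  req#5 t=2s: ALLOW
  req#6 t=2s: ALLOW
  req#7 t=2s: ALLOW
  req#8 t=2s: DENY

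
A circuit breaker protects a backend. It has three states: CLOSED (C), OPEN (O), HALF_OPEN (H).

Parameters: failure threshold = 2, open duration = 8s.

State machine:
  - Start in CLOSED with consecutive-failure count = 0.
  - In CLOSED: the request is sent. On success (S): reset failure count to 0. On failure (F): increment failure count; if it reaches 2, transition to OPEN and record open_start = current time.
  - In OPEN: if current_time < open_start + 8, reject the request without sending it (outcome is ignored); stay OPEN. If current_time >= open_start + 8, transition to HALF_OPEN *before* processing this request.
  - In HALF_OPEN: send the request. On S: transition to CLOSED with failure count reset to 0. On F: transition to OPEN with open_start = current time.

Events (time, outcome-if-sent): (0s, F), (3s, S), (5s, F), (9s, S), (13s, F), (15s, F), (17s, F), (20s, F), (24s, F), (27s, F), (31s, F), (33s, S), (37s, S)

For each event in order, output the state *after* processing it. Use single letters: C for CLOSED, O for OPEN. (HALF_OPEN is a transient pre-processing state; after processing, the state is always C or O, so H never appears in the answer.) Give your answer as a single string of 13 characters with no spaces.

State after each event:
  event#1 t=0s outcome=F: state=CLOSED
  event#2 t=3s outcome=S: state=CLOSED
  event#3 t=5s outcome=F: state=CLOSED
  event#4 t=9s outcome=S: state=CLOSED
  event#5 t=13s outcome=F: state=CLOSED
  event#6 t=15s outcome=F: state=OPEN
  event#7 t=17s outcome=F: state=OPEN
  event#8 t=20s outcome=F: state=OPEN
  event#9 t=24s outcome=F: state=OPEN
  event#10 t=27s outcome=F: state=OPEN
  event#11 t=31s outcome=F: state=OPEN
  event#12 t=33s outcome=S: state=CLOSED
  event#13 t=37s outcome=S: state=CLOSED

Answer: CCCCCOOOOOOCC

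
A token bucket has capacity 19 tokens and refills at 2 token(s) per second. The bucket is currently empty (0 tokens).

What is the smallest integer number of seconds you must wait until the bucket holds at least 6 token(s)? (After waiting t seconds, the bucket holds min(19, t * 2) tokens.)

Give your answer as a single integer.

Answer: 3

Derivation:
Need t * 2 >= 6, so t >= 6/2.
Smallest integer t = ceil(6/2) = 3.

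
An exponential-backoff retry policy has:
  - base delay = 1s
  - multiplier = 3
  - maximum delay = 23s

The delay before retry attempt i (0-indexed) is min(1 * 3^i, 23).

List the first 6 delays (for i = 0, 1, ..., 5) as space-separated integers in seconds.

Answer: 1 3 9 23 23 23

Derivation:
Computing each delay:
  i=0: min(1*3^0, 23) = 1
  i=1: min(1*3^1, 23) = 3
  i=2: min(1*3^2, 23) = 9
  i=3: min(1*3^3, 23) = 23
  i=4: min(1*3^4, 23) = 23
  i=5: min(1*3^5, 23) = 23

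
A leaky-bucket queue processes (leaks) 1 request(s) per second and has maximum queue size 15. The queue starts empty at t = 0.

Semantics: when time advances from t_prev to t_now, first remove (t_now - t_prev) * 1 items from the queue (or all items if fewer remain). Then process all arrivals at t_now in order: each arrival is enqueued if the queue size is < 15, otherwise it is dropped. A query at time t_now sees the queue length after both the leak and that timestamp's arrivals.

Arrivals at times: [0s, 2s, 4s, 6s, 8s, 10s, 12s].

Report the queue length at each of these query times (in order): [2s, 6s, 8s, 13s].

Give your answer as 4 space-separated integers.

Answer: 1 1 1 0

Derivation:
Queue lengths at query times:
  query t=2s: backlog = 1
  query t=6s: backlog = 1
  query t=8s: backlog = 1
  query t=13s: backlog = 0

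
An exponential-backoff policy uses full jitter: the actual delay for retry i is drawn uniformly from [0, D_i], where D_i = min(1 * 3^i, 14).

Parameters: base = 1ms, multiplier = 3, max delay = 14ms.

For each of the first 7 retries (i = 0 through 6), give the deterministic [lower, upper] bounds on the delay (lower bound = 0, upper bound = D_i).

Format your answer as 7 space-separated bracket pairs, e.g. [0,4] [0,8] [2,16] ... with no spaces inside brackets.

Answer: [0,1] [0,3] [0,9] [0,14] [0,14] [0,14] [0,14]

Derivation:
Computing bounds per retry:
  i=0: D_i=min(1*3^0,14)=1, bounds=[0,1]
  i=1: D_i=min(1*3^1,14)=3, bounds=[0,3]
  i=2: D_i=min(1*3^2,14)=9, bounds=[0,9]
  i=3: D_i=min(1*3^3,14)=14, bounds=[0,14]
  i=4: D_i=min(1*3^4,14)=14, bounds=[0,14]
  i=5: D_i=min(1*3^5,14)=14, bounds=[0,14]
  i=6: D_i=min(1*3^6,14)=14, bounds=[0,14]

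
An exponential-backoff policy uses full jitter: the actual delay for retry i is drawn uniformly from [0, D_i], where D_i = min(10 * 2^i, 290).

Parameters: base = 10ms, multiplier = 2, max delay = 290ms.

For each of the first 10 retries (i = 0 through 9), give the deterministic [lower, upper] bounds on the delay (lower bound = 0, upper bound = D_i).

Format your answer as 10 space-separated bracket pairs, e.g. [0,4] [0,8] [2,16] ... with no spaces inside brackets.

Answer: [0,10] [0,20] [0,40] [0,80] [0,160] [0,290] [0,290] [0,290] [0,290] [0,290]

Derivation:
Computing bounds per retry:
  i=0: D_i=min(10*2^0,290)=10, bounds=[0,10]
  i=1: D_i=min(10*2^1,290)=20, bounds=[0,20]
  i=2: D_i=min(10*2^2,290)=40, bounds=[0,40]
  i=3: D_i=min(10*2^3,290)=80, bounds=[0,80]
  i=4: D_i=min(10*2^4,290)=160, bounds=[0,160]
  i=5: D_i=min(10*2^5,290)=290, bounds=[0,290]
  i=6: D_i=min(10*2^6,290)=290, bounds=[0,290]
  i=7: D_i=min(10*2^7,290)=290, bounds=[0,290]
  i=8: D_i=min(10*2^8,290)=290, bounds=[0,290]
  i=9: D_i=min(10*2^9,290)=290, bounds=[0,290]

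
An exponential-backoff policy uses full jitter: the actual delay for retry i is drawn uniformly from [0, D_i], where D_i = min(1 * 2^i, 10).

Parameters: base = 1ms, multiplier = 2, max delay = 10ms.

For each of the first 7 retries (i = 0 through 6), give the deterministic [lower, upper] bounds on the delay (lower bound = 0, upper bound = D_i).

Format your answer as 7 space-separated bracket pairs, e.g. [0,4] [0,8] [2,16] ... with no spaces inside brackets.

Answer: [0,1] [0,2] [0,4] [0,8] [0,10] [0,10] [0,10]

Derivation:
Computing bounds per retry:
  i=0: D_i=min(1*2^0,10)=1, bounds=[0,1]
  i=1: D_i=min(1*2^1,10)=2, bounds=[0,2]
  i=2: D_i=min(1*2^2,10)=4, bounds=[0,4]
  i=3: D_i=min(1*2^3,10)=8, bounds=[0,8]
  i=4: D_i=min(1*2^4,10)=10, bounds=[0,10]
  i=5: D_i=min(1*2^5,10)=10, bounds=[0,10]
  i=6: D_i=min(1*2^6,10)=10, bounds=[0,10]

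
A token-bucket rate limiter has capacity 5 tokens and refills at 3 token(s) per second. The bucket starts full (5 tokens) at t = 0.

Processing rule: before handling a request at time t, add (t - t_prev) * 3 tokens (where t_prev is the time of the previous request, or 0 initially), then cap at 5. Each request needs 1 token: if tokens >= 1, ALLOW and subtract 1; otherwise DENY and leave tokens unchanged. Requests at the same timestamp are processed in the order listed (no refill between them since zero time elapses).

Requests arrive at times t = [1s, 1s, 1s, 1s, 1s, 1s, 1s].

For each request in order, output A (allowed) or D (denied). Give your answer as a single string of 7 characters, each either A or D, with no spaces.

Simulating step by step:
  req#1 t=1s: ALLOW
  req#2 t=1s: ALLOW
  req#3 t=1s: ALLOW
  req#4 t=1s: ALLOW
  req#5 t=1s: ALLOW
  req#6 t=1s: DENY
  req#7 t=1s: DENY

Answer: AAAAADD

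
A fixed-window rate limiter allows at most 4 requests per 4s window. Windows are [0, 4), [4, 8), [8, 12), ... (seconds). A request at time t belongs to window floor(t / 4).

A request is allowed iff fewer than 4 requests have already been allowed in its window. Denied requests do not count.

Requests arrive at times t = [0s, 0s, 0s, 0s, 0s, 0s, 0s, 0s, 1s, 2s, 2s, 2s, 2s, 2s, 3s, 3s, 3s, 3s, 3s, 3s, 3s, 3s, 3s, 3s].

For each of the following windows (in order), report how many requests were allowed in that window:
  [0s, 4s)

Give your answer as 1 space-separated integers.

Processing requests:
  req#1 t=0s (window 0): ALLOW
  req#2 t=0s (window 0): ALLOW
  req#3 t=0s (window 0): ALLOW
  req#4 t=0s (window 0): ALLOW
  req#5 t=0s (window 0): DENY
  req#6 t=0s (window 0): DENY
  req#7 t=0s (window 0): DENY
  req#8 t=0s (window 0): DENY
  req#9 t=1s (window 0): DENY
  req#10 t=2s (window 0): DENY
  req#11 t=2s (window 0): DENY
  req#12 t=2s (window 0): DENY
  req#13 t=2s (window 0): DENY
  req#14 t=2s (window 0): DENY
  req#15 t=3s (window 0): DENY
  req#16 t=3s (window 0): DENY
  req#17 t=3s (window 0): DENY
  req#18 t=3s (window 0): DENY
  req#19 t=3s (window 0): DENY
  req#20 t=3s (window 0): DENY
  req#21 t=3s (window 0): DENY
  req#22 t=3s (window 0): DENY
  req#23 t=3s (window 0): DENY
  req#24 t=3s (window 0): DENY

Allowed counts by window: 4

Answer: 4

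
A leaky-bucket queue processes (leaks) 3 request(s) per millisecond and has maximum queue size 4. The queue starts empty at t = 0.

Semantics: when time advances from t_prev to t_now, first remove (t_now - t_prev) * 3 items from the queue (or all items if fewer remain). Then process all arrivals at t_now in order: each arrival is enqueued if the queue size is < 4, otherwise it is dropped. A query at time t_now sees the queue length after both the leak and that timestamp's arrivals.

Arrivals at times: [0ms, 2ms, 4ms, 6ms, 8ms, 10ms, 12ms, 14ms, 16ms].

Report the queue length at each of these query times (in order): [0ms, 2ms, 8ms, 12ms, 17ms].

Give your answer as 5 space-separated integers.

Answer: 1 1 1 1 0

Derivation:
Queue lengths at query times:
  query t=0ms: backlog = 1
  query t=2ms: backlog = 1
  query t=8ms: backlog = 1
  query t=12ms: backlog = 1
  query t=17ms: backlog = 0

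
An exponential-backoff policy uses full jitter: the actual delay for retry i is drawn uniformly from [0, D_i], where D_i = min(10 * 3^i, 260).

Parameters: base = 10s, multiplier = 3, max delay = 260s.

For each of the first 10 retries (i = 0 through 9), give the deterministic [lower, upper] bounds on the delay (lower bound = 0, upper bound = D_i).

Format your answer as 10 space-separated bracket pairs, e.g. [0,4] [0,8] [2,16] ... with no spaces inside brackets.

Computing bounds per retry:
  i=0: D_i=min(10*3^0,260)=10, bounds=[0,10]
  i=1: D_i=min(10*3^1,260)=30, bounds=[0,30]
  i=2: D_i=min(10*3^2,260)=90, bounds=[0,90]
  i=3: D_i=min(10*3^3,260)=260, bounds=[0,260]
  i=4: D_i=min(10*3^4,260)=260, bounds=[0,260]
  i=5: D_i=min(10*3^5,260)=260, bounds=[0,260]
  i=6: D_i=min(10*3^6,260)=260, bounds=[0,260]
  i=7: D_i=min(10*3^7,260)=260, bounds=[0,260]
  i=8: D_i=min(10*3^8,260)=260, bounds=[0,260]
  i=9: D_i=min(10*3^9,260)=260, bounds=[0,260]

Answer: [0,10] [0,30] [0,90] [0,260] [0,260] [0,260] [0,260] [0,260] [0,260] [0,260]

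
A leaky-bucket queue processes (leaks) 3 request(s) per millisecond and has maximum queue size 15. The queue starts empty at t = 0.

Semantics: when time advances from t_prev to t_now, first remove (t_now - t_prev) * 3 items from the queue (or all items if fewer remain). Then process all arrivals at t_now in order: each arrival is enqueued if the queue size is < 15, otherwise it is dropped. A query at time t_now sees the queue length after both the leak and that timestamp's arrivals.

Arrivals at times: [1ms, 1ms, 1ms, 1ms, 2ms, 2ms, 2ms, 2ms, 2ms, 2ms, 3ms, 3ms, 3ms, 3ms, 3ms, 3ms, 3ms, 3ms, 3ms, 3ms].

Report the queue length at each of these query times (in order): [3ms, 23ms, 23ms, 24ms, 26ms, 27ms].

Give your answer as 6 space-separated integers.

Queue lengths at query times:
  query t=3ms: backlog = 14
  query t=23ms: backlog = 0
  query t=23ms: backlog = 0
  query t=24ms: backlog = 0
  query t=26ms: backlog = 0
  query t=27ms: backlog = 0

Answer: 14 0 0 0 0 0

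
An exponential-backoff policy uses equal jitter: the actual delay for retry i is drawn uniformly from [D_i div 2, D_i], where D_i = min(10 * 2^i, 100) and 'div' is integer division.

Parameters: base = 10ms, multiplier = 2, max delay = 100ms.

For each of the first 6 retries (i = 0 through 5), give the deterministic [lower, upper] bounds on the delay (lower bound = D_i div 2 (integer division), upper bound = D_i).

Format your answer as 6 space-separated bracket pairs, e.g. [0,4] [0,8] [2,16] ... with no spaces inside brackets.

Computing bounds per retry:
  i=0: D_i=min(10*2^0,100)=10, bounds=[5,10]
  i=1: D_i=min(10*2^1,100)=20, bounds=[10,20]
  i=2: D_i=min(10*2^2,100)=40, bounds=[20,40]
  i=3: D_i=min(10*2^3,100)=80, bounds=[40,80]
  i=4: D_i=min(10*2^4,100)=100, bounds=[50,100]
  i=5: D_i=min(10*2^5,100)=100, bounds=[50,100]

Answer: [5,10] [10,20] [20,40] [40,80] [50,100] [50,100]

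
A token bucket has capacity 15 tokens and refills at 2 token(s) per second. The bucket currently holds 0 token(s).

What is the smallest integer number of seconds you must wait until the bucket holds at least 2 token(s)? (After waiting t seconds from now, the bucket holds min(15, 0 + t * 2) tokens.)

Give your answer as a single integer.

Answer: 1

Derivation:
Need 0 + t * 2 >= 2, so t >= 2/2.
Smallest integer t = ceil(2/2) = 1.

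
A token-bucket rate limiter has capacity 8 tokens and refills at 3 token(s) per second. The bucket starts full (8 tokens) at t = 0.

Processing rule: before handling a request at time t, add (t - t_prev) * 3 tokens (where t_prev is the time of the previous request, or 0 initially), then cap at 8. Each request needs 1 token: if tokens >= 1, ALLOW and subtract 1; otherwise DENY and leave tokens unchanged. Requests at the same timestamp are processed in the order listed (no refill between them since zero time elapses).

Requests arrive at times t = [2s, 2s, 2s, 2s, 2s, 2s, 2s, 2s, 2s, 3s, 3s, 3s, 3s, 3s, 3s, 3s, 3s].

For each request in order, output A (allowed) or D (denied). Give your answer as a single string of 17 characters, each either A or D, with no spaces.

Answer: AAAAAAAADAAADDDDD

Derivation:
Simulating step by step:
  req#1 t=2s: ALLOW
  req#2 t=2s: ALLOW
  req#3 t=2s: ALLOW
  req#4 t=2s: ALLOW
  req#5 t=2s: ALLOW
  req#6 t=2s: ALLOW
  req#7 t=2s: ALLOW
  req#8 t=2s: ALLOW
  req#9 t=2s: DENY
  req#10 t=3s: ALLOW
  req#11 t=3s: ALLOW
  req#12 t=3s: ALLOW
  req#13 t=3s: DENY
  req#14 t=3s: DENY
  req#15 t=3s: DENY
  req#16 t=3s: DENY
  req#17 t=3s: DENY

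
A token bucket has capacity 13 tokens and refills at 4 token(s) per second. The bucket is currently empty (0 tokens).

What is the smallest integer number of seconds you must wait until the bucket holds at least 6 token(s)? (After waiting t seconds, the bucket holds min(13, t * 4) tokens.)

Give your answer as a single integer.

Answer: 2

Derivation:
Need t * 4 >= 6, so t >= 6/4.
Smallest integer t = ceil(6/4) = 2.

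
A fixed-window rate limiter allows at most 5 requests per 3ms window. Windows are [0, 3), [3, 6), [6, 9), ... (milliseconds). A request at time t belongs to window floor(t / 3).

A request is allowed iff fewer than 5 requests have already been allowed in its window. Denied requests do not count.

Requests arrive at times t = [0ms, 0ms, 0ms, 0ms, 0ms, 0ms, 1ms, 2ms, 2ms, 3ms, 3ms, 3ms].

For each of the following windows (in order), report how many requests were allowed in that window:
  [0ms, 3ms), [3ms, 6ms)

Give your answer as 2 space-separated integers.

Processing requests:
  req#1 t=0ms (window 0): ALLOW
  req#2 t=0ms (window 0): ALLOW
  req#3 t=0ms (window 0): ALLOW
  req#4 t=0ms (window 0): ALLOW
  req#5 t=0ms (window 0): ALLOW
  req#6 t=0ms (window 0): DENY
  req#7 t=1ms (window 0): DENY
  req#8 t=2ms (window 0): DENY
  req#9 t=2ms (window 0): DENY
  req#10 t=3ms (window 1): ALLOW
  req#11 t=3ms (window 1): ALLOW
  req#12 t=3ms (window 1): ALLOW

Allowed counts by window: 5 3

Answer: 5 3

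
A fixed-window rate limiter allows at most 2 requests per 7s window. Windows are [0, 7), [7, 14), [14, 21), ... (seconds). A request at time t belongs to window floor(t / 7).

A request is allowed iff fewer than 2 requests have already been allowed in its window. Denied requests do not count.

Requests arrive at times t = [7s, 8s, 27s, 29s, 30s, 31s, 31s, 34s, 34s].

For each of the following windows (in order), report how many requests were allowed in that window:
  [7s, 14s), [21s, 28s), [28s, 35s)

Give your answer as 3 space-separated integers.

Processing requests:
  req#1 t=7s (window 1): ALLOW
  req#2 t=8s (window 1): ALLOW
  req#3 t=27s (window 3): ALLOW
  req#4 t=29s (window 4): ALLOW
  req#5 t=30s (window 4): ALLOW
  req#6 t=31s (window 4): DENY
  req#7 t=31s (window 4): DENY
  req#8 t=34s (window 4): DENY
  req#9 t=34s (window 4): DENY

Allowed counts by window: 2 1 2

Answer: 2 1 2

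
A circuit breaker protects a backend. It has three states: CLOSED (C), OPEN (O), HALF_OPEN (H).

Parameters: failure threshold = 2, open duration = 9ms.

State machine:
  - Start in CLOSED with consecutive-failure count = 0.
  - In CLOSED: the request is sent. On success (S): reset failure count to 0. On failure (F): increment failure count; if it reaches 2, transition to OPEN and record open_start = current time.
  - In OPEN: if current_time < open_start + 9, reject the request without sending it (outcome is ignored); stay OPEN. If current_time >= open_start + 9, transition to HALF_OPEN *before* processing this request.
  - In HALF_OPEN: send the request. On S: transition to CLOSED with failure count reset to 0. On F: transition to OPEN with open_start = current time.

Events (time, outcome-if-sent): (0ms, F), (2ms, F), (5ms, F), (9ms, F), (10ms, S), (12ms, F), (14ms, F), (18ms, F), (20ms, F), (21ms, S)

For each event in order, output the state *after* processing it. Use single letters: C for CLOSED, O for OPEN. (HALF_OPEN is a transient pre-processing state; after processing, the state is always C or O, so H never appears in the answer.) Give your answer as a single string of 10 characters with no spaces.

Answer: COOOOOOOOC

Derivation:
State after each event:
  event#1 t=0ms outcome=F: state=CLOSED
  event#2 t=2ms outcome=F: state=OPEN
  event#3 t=5ms outcome=F: state=OPEN
  event#4 t=9ms outcome=F: state=OPEN
  event#5 t=10ms outcome=S: state=OPEN
  event#6 t=12ms outcome=F: state=OPEN
  event#7 t=14ms outcome=F: state=OPEN
  event#8 t=18ms outcome=F: state=OPEN
  event#9 t=20ms outcome=F: state=OPEN
  event#10 t=21ms outcome=S: state=CLOSED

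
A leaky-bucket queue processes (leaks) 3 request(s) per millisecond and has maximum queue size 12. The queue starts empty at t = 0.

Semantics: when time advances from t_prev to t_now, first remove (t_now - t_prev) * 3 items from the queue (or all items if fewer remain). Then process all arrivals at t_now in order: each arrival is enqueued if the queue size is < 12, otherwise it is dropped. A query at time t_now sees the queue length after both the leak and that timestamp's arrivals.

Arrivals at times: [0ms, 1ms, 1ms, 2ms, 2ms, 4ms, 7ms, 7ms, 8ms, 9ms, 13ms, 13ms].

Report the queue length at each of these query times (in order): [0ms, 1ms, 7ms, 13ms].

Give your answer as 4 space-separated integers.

Answer: 1 2 2 2

Derivation:
Queue lengths at query times:
  query t=0ms: backlog = 1
  query t=1ms: backlog = 2
  query t=7ms: backlog = 2
  query t=13ms: backlog = 2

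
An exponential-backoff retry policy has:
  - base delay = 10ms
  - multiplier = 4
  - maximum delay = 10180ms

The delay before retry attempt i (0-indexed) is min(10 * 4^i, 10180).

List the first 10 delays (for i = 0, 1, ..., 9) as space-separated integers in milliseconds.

Computing each delay:
  i=0: min(10*4^0, 10180) = 10
  i=1: min(10*4^1, 10180) = 40
  i=2: min(10*4^2, 10180) = 160
  i=3: min(10*4^3, 10180) = 640
  i=4: min(10*4^4, 10180) = 2560
  i=5: min(10*4^5, 10180) = 10180
  i=6: min(10*4^6, 10180) = 10180
  i=7: min(10*4^7, 10180) = 10180
  i=8: min(10*4^8, 10180) = 10180
  i=9: min(10*4^9, 10180) = 10180

Answer: 10 40 160 640 2560 10180 10180 10180 10180 10180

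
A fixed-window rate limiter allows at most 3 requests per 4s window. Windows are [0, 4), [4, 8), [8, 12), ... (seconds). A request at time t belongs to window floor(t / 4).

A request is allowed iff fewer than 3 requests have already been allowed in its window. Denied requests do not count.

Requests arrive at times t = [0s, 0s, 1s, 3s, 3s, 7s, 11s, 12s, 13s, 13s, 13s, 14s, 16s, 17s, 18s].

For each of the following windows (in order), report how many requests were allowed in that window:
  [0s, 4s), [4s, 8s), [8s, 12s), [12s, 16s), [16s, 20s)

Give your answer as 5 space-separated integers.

Answer: 3 1 1 3 3

Derivation:
Processing requests:
  req#1 t=0s (window 0): ALLOW
  req#2 t=0s (window 0): ALLOW
  req#3 t=1s (window 0): ALLOW
  req#4 t=3s (window 0): DENY
  req#5 t=3s (window 0): DENY
  req#6 t=7s (window 1): ALLOW
  req#7 t=11s (window 2): ALLOW
  req#8 t=12s (window 3): ALLOW
  req#9 t=13s (window 3): ALLOW
  req#10 t=13s (window 3): ALLOW
  req#11 t=13s (window 3): DENY
  req#12 t=14s (window 3): DENY
  req#13 t=16s (window 4): ALLOW
  req#14 t=17s (window 4): ALLOW
  req#15 t=18s (window 4): ALLOW

Allowed counts by window: 3 1 1 3 3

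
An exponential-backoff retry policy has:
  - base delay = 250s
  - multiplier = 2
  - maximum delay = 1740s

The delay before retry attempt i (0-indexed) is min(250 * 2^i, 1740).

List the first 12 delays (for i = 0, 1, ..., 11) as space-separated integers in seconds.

Answer: 250 500 1000 1740 1740 1740 1740 1740 1740 1740 1740 1740

Derivation:
Computing each delay:
  i=0: min(250*2^0, 1740) = 250
  i=1: min(250*2^1, 1740) = 500
  i=2: min(250*2^2, 1740) = 1000
  i=3: min(250*2^3, 1740) = 1740
  i=4: min(250*2^4, 1740) = 1740
  i=5: min(250*2^5, 1740) = 1740
  i=6: min(250*2^6, 1740) = 1740
  i=7: min(250*2^7, 1740) = 1740
  i=8: min(250*2^8, 1740) = 1740
  i=9: min(250*2^9, 1740) = 1740
  i=10: min(250*2^10, 1740) = 1740
  i=11: min(250*2^11, 1740) = 1740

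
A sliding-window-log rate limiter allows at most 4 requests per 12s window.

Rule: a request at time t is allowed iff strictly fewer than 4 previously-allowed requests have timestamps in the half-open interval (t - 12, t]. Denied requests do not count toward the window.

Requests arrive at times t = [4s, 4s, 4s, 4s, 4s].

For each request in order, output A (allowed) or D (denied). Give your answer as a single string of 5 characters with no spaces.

Tracking allowed requests in the window:
  req#1 t=4s: ALLOW
  req#2 t=4s: ALLOW
  req#3 t=4s: ALLOW
  req#4 t=4s: ALLOW
  req#5 t=4s: DENY

Answer: AAAAD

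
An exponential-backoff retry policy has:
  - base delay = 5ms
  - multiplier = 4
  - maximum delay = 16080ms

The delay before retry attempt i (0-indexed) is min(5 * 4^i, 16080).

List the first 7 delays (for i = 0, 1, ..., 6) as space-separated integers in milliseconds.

Answer: 5 20 80 320 1280 5120 16080

Derivation:
Computing each delay:
  i=0: min(5*4^0, 16080) = 5
  i=1: min(5*4^1, 16080) = 20
  i=2: min(5*4^2, 16080) = 80
  i=3: min(5*4^3, 16080) = 320
  i=4: min(5*4^4, 16080) = 1280
  i=5: min(5*4^5, 16080) = 5120
  i=6: min(5*4^6, 16080) = 16080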